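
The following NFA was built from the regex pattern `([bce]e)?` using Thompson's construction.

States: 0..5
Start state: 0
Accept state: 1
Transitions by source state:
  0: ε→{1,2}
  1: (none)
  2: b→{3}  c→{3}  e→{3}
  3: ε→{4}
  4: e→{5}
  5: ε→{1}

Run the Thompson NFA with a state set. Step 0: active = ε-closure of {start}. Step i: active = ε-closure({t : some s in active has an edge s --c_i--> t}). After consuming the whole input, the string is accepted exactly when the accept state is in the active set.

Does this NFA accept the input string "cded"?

start: ε-closure({0}) = {0,1,2}
'c' @ 1: {3,4}
'd' @ 2: {}  — dead — no transitions
rest 'ed' ignored (set empty)
final: {}; accept 1 not in set

Answer: REJECT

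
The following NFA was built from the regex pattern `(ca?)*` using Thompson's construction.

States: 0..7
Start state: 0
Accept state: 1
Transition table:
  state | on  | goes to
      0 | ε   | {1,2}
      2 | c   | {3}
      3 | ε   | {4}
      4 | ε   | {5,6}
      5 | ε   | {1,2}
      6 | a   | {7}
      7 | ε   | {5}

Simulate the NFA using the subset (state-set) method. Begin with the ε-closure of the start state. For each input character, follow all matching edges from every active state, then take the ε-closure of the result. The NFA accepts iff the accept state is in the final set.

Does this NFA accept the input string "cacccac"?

initial (ε-close {0}): {0,1,2}
'c' @ 1: {1,2,3,4,5,6}  [accepting]
'a' @ 2: {1,2,5,7}  [accepting]
'c' @ 3: {1,2,3,4,5,6}  [accepting]
'c' @ 4: {1,2,3,4,5,6}  [accepting]
'c' @ 5: {1,2,3,4,5,6}  [accepting]
'a' @ 6: {1,2,5,7}  [accepting]
'c' @ 7: {1,2,3,4,5,6}  [accepting]
after full input: {1,2,3,4,5,6}  (accept=1 in)

Answer: ACCEPT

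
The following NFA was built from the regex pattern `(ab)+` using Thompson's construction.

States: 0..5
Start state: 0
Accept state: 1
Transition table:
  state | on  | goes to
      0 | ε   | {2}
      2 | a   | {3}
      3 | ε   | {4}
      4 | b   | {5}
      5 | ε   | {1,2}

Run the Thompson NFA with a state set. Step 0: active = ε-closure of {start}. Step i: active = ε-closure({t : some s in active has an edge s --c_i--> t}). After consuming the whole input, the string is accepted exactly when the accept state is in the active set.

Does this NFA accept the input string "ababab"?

Answer: ACCEPT

Steps:
S₀ = ε-closure({0}) = {0,2}
'a' @ 1: {3,4}
'b' @ 2: {1,2,5}  ✓accept
'a' @ 3: {3,4}
'b' @ 4: {1,2,5}  ✓accept
'a' @ 5: {3,4}
'b' @ 6: {1,2,5}  ✓accept
end set {1,2,5} — state 1 in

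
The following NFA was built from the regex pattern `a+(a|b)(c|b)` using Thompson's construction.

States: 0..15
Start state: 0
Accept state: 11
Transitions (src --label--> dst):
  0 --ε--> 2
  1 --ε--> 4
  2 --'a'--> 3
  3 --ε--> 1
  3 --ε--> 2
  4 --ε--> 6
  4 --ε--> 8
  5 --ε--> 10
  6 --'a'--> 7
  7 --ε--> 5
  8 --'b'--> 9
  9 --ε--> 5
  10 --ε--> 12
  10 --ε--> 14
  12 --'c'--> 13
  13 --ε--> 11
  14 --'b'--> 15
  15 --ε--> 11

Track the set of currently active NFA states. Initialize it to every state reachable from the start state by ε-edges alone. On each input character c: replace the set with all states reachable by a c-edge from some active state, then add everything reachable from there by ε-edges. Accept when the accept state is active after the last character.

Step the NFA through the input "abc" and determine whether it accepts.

Answer: ACCEPT

Trace:
start: ε-closure({0}) = {0,2}
'a' @ 1: {1,2,3,4,6,8}
'b' @ 2: {5,9,10,12,14}
'c' @ 3: {11,13}  (accept∈set)
end set {11,13} — state 11 in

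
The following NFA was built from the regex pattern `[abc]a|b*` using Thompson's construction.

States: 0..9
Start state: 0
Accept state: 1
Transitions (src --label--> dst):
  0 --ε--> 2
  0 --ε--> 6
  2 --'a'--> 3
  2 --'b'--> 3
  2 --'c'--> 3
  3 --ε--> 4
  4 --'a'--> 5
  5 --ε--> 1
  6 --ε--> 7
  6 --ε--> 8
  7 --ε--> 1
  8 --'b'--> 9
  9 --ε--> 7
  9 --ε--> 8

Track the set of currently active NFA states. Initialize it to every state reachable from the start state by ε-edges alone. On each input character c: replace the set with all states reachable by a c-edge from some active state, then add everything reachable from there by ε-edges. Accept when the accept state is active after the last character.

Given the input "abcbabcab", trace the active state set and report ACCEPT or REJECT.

Answer: REJECT

Steps:
start: ε-closure({0}) = {0,1,2,6,7,8}
'a' @ 1: {3,4}
'b' @ 2: {}  — state set empty
rest 'cbabcab' ignored (set empty)
after full input: {}  (accept=1 not in)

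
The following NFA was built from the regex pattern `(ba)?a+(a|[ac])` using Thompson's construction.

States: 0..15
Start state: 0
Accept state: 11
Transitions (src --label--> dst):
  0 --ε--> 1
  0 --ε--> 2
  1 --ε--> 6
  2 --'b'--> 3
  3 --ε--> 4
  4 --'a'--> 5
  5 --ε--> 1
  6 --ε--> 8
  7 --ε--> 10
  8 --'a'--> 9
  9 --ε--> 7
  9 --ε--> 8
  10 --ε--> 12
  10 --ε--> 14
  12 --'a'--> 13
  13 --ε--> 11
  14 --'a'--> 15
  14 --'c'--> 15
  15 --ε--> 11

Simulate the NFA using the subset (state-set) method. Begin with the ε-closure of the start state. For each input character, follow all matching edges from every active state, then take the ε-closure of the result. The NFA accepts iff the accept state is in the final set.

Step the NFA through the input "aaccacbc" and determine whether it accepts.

Answer: REJECT

Derivation:
S₀ = ε-closure({0}) = {0,1,2,6,8}
'a' @ 1: {7,8,9,10,12,14}
'a' @ 2: {7,8,9,10,11,12,13,14,15}  [accepting]
'c' @ 3: {11,15}  [accepting]
'c' @ 4: {}  — dead — no transitions
rest 'acbc' ignored (set empty)
final: {}; accept 11 not in set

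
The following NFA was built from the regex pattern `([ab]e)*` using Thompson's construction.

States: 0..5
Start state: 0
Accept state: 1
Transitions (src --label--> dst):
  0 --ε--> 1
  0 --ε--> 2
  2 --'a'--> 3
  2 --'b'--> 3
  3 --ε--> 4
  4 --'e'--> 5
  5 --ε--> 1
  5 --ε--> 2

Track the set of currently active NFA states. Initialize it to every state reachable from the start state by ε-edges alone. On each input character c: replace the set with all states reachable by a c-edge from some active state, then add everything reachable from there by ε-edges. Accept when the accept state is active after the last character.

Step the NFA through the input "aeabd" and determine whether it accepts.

start: ε-closure({0}) = {0,1,2}
'a' @ 1: {3,4}
'e' @ 2: {1,2,5}  ✓accept
'a' @ 3: {3,4}
'b' @ 4: {}  — no active states
rest 'd' ignored (set empty)
after full input: {}  (accept=1 not in)

Answer: REJECT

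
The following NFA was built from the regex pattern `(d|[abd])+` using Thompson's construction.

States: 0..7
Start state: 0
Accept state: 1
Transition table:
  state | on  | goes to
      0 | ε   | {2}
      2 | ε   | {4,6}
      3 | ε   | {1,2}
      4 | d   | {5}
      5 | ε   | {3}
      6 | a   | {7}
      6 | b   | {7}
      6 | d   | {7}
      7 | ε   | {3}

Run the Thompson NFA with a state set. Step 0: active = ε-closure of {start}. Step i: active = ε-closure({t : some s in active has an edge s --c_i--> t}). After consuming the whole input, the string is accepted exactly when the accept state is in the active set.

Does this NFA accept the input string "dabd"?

Answer: ACCEPT

Steps:
S₀ = ε-closure({0}) = {0,2,4,6}
'd' @ 1: {1,2,3,4,5,6,7}  ✓accept
'a' @ 2: {1,2,3,4,6,7}  ✓accept
'b' @ 3: {1,2,3,4,6,7}  ✓accept
'd' @ 4: {1,2,3,4,5,6,7}  ✓accept
end set {1,2,3,4,5,6,7} — state 1 in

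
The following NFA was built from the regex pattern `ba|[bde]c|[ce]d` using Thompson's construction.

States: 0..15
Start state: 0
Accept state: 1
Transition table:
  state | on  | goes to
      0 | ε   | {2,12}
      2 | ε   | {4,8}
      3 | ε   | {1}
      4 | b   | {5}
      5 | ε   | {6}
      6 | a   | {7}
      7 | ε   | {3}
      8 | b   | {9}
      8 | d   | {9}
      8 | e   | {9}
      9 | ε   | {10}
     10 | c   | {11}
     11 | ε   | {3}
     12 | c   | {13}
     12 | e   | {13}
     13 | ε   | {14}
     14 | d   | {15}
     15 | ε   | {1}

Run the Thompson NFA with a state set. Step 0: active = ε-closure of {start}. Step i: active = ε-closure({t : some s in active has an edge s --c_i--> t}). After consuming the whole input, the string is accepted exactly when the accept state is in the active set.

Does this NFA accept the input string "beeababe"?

Answer: REJECT

Steps:
initial (ε-close {0}): {0,2,4,8,12}
'b' @ 1: {5,6,9,10}
'e' @ 2: {}  — dead — no transitions
rest 'eababe' ignored (set empty)
after full input: {}  (accept=1 not in)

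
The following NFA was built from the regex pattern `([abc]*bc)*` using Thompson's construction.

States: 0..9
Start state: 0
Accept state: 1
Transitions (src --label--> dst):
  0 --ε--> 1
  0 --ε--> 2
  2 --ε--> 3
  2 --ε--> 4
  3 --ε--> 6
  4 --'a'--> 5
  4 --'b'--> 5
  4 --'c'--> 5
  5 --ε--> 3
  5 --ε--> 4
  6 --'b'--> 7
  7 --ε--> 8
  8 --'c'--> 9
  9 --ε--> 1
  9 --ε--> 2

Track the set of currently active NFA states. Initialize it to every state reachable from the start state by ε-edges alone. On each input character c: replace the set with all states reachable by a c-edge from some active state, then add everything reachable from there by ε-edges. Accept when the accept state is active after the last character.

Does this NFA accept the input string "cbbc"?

Answer: ACCEPT

Trace:
start: ε-closure({0}) = {0,1,2,3,4,6}
'c' @ 1: {3,4,5,6}
'b' @ 2: {3,4,5,6,7,8}
'b' @ 3: {3,4,5,6,7,8}
'c' @ 4: {1,2,3,4,5,6,9}  [accepting]
final: {1,2,3,4,5,6,9}; accept 1 in set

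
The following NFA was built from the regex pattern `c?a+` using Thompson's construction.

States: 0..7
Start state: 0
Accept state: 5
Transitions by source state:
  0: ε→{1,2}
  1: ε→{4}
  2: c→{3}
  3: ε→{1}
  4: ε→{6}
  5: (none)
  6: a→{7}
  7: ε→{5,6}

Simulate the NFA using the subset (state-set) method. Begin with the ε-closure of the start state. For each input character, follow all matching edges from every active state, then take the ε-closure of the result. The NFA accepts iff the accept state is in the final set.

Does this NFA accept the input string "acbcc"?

Answer: REJECT

Trace:
S₀ = ε-closure({0}) = {0,1,2,4,6}
'a' @ 1: {5,6,7}  ✓accept
'c' @ 2: {}  — state set empty
rest 'bcc' ignored (set empty)
after full input: {}  (accept=5 not in)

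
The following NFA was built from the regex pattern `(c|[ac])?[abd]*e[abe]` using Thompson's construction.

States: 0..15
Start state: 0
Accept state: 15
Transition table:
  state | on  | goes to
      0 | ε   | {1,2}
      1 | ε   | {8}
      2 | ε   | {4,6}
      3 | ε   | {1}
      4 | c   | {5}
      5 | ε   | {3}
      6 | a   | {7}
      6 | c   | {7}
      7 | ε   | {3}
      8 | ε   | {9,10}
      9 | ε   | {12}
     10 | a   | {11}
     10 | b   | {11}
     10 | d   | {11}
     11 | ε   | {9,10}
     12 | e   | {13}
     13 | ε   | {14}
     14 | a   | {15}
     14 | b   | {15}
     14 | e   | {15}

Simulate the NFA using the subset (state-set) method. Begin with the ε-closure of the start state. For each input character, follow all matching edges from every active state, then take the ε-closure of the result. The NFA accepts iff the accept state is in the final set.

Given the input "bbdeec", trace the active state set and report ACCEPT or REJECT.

initial (ε-close {0}): {0,1,2,4,6,8,9,10,12}
'b' @ 1: {9,10,11,12}
'b' @ 2: {9,10,11,12}
'd' @ 3: {9,10,11,12}
'e' @ 4: {13,14}
'e' @ 5: {15}  [accepting]
'c' @ 6: {}  — no active states
after full input: {}  (accept=15 not in)

Answer: REJECT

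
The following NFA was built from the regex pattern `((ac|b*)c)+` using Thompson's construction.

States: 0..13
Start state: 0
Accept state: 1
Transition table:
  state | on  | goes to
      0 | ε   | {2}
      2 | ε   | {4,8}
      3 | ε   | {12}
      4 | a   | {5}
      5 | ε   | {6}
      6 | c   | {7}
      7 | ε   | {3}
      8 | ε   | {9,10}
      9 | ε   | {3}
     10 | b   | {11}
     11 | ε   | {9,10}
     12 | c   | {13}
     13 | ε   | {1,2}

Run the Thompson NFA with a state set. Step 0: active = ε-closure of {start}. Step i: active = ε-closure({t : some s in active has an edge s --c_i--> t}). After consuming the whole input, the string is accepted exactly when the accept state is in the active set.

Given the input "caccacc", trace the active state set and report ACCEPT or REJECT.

Answer: ACCEPT

Derivation:
start: ε-closure({0}) = {0,2,3,4,8,9,10,12}
'c' @ 1: {1,2,3,4,8,9,10,12,13}  ✓accept
'a' @ 2: {5,6}
'c' @ 3: {3,7,12}
'c' @ 4: {1,2,3,4,8,9,10,12,13}  ✓accept
'a' @ 5: {5,6}
'c' @ 6: {3,7,12}
'c' @ 7: {1,2,3,4,8,9,10,12,13}  ✓accept
end set {1,2,3,4,8,9,10,12,13} — state 1 in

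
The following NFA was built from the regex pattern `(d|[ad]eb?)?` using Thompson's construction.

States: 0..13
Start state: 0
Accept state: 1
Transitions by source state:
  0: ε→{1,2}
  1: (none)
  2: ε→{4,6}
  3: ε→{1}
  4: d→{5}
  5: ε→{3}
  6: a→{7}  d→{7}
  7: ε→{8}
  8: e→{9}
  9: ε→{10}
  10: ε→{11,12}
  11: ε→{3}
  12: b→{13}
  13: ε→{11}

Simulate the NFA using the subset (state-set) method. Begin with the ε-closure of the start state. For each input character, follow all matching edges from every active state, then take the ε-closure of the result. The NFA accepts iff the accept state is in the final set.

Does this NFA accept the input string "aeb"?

Answer: ACCEPT

Derivation:
start: ε-closure({0}) = {0,1,2,4,6}
'a' @ 1: {7,8}
'e' @ 2: {1,3,9,10,11,12}  (accept∈set)
'b' @ 3: {1,3,11,13}  (accept∈set)
final: {1,3,11,13}; accept 1 in set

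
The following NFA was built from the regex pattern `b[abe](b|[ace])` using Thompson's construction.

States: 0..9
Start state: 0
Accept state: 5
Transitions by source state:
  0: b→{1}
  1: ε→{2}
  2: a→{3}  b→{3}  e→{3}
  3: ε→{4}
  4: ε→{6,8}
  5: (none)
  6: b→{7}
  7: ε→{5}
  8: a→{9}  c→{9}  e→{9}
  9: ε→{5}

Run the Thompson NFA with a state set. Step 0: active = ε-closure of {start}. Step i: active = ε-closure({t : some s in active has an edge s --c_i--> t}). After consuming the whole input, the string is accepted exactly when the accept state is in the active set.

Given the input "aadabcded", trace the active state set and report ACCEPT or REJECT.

S₀ = ε-closure({0}) = {0}
'a' @ 1: {}  — no active states
rest 'adabcded' ignored (set empty)
after full input: {}  (accept=5 not in)

Answer: REJECT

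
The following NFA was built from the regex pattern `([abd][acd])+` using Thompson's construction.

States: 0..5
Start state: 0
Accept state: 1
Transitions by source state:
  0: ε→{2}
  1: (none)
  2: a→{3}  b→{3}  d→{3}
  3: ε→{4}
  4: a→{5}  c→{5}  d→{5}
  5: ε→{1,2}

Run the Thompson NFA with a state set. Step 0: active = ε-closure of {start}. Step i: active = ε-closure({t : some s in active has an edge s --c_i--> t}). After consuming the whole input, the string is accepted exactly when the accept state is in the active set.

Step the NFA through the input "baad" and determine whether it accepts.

initial (ε-close {0}): {0,2}
'b' @ 1: {3,4}
'a' @ 2: {1,2,5}  (accept∈set)
'a' @ 3: {3,4}
'd' @ 4: {1,2,5}  (accept∈set)
end set {1,2,5} — state 1 in

Answer: ACCEPT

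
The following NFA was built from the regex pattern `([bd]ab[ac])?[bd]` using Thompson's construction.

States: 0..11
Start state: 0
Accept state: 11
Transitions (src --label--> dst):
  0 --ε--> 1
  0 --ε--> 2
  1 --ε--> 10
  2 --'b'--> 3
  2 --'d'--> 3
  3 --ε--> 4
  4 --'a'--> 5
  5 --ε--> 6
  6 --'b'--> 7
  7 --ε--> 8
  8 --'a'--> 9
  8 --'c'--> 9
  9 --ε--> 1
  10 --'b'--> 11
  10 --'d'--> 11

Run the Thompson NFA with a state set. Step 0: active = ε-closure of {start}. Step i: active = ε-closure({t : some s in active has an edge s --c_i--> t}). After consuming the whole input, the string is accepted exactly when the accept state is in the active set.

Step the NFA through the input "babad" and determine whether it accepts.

S₀ = ε-closure({0}) = {0,1,2,10}
'b' @ 1: {3,4,11}  ✓accept
'a' @ 2: {5,6}
'b' @ 3: {7,8}
'a' @ 4: {1,9,10}
'd' @ 5: {11}  ✓accept
final: {11}; accept 11 in set

Answer: ACCEPT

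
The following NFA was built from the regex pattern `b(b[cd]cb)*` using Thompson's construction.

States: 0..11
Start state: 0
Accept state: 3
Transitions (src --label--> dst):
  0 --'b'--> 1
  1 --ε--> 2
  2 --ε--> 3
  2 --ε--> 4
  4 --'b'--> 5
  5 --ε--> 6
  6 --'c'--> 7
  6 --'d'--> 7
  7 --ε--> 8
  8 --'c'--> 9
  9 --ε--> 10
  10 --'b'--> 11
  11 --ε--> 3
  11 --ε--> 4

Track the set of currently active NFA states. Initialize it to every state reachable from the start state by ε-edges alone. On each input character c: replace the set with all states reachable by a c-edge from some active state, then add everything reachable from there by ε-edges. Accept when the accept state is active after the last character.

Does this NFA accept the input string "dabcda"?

Answer: REJECT

Trace:
start: ε-closure({0}) = {0}
'd' @ 1: {}  — state set empty
rest 'abcda' ignored (set empty)
after full input: {}  (accept=3 not in)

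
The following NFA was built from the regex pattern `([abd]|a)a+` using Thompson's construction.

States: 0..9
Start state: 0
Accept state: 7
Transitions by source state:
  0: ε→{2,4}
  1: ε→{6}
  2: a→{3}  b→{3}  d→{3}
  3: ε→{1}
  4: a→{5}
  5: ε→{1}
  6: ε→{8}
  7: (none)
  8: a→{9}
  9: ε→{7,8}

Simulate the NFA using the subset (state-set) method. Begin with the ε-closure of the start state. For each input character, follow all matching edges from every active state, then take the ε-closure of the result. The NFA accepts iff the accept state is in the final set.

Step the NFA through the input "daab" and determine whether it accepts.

start: ε-closure({0}) = {0,2,4}
'd' @ 1: {1,3,6,8}
'a' @ 2: {7,8,9}  (accept∈set)
'a' @ 3: {7,8,9}  (accept∈set)
'b' @ 4: {}  — no active states
final: {}; accept 7 not in set

Answer: REJECT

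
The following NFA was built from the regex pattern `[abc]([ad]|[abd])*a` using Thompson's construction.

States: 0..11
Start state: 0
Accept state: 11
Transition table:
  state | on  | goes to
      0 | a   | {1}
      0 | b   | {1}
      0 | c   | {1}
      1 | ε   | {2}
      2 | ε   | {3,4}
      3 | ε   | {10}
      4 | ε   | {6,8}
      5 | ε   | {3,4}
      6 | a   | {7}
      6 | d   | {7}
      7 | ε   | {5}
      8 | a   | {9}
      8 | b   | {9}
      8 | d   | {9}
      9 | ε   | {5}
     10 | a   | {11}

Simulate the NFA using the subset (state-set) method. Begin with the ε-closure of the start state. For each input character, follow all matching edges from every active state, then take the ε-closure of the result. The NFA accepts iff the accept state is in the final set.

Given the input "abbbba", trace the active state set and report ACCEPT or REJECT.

Answer: ACCEPT

Trace:
initial (ε-close {0}): {0}
'a' @ 1: {1,2,3,4,6,8,10}
'b' @ 2: {3,4,5,6,8,9,10}
'b' @ 3: {3,4,5,6,8,9,10}
'b' @ 4: {3,4,5,6,8,9,10}
'b' @ 5: {3,4,5,6,8,9,10}
'a' @ 6: {3,4,5,6,7,8,9,10,11}  ✓accept
end set {3,4,5,6,7,8,9,10,11} — state 11 in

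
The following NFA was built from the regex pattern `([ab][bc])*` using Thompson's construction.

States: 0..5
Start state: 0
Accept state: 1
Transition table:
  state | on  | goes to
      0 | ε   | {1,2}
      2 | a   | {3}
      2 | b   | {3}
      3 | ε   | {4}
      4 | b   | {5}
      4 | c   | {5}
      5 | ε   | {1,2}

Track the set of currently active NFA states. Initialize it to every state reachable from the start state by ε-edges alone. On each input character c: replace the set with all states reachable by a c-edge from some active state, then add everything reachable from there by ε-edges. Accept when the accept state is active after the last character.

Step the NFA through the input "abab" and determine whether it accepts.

Answer: ACCEPT

Steps:
start: ε-closure({0}) = {0,1,2}
'a' @ 1: {3,4}
'b' @ 2: {1,2,5}  (accept∈set)
'a' @ 3: {3,4}
'b' @ 4: {1,2,5}  (accept∈set)
after full input: {1,2,5}  (accept=1 in)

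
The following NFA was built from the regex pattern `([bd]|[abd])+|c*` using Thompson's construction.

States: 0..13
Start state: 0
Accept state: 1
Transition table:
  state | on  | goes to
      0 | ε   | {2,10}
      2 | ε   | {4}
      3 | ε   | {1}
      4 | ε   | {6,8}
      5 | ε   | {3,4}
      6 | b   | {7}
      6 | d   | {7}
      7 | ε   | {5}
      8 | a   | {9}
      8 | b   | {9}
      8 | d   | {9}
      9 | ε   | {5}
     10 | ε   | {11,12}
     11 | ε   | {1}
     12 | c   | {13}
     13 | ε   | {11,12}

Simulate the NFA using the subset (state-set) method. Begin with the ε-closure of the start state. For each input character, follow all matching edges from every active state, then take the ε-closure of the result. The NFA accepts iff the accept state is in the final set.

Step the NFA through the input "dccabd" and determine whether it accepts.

initial (ε-close {0}): {0,1,2,4,6,8,10,11,12}
'd' @ 1: {1,3,4,5,6,7,8,9}  ✓accept
'c' @ 2: {}  — no active states
rest 'cabd' ignored (set empty)
final: {}; accept 1 not in set

Answer: REJECT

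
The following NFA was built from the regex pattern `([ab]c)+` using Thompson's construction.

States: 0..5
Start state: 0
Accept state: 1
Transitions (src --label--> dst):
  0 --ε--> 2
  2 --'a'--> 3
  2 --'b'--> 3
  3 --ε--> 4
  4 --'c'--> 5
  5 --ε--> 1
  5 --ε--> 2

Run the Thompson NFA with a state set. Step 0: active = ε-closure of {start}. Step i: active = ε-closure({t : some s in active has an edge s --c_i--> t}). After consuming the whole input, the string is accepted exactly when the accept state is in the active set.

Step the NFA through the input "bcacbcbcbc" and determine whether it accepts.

Answer: ACCEPT

Derivation:
initial (ε-close {0}): {0,2}
'b' @ 1: {3,4}
'c' @ 2: {1,2,5}  [accepting]
'a' @ 3: {3,4}
'c' @ 4: {1,2,5}  [accepting]
'b' @ 5: {3,4}
'c' @ 6: {1,2,5}  [accepting]
'b' @ 7: {3,4}
'c' @ 8: {1,2,5}  [accepting]
'b' @ 9: {3,4}
'c' @ 10: {1,2,5}  [accepting]
after full input: {1,2,5}  (accept=1 in)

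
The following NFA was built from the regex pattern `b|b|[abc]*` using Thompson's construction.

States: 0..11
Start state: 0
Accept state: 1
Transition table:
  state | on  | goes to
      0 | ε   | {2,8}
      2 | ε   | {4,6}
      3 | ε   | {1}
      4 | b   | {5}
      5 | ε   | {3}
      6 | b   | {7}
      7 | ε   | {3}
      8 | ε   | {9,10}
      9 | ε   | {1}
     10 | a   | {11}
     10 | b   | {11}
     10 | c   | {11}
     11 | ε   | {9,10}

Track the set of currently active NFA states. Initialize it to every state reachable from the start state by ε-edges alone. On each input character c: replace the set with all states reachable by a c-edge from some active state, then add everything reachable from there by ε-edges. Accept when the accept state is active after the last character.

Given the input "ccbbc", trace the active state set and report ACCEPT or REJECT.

S₀ = ε-closure({0}) = {0,1,2,4,6,8,9,10}
'c' @ 1: {1,9,10,11}  ✓accept
'c' @ 2: {1,9,10,11}  ✓accept
'b' @ 3: {1,9,10,11}  ✓accept
'b' @ 4: {1,9,10,11}  ✓accept
'c' @ 5: {1,9,10,11}  ✓accept
end set {1,9,10,11} — state 1 in

Answer: ACCEPT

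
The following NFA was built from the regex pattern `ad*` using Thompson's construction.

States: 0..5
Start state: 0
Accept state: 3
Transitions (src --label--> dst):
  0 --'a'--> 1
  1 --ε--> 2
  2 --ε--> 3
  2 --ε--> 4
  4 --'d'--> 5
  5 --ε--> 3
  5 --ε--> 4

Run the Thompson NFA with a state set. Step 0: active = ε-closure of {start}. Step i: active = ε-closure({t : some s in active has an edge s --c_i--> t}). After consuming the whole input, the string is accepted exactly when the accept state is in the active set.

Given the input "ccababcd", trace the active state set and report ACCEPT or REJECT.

Answer: REJECT

Trace:
S₀ = ε-closure({0}) = {0}
'c' @ 1: {}  — dead — no transitions
rest 'cababcd' ignored (set empty)
after full input: {}  (accept=3 not in)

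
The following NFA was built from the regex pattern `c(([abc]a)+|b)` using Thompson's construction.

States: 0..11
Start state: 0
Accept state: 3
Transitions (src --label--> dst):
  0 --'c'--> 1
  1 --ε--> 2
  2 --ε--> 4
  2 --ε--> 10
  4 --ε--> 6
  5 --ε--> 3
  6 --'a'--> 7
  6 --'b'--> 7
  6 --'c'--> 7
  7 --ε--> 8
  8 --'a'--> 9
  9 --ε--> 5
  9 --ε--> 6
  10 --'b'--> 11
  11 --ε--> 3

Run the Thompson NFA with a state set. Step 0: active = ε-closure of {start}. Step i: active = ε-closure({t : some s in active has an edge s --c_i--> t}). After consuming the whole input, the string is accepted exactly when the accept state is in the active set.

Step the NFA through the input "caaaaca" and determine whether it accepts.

Answer: ACCEPT

Trace:
initial (ε-close {0}): {0}
'c' @ 1: {1,2,4,6,10}
'a' @ 2: {7,8}
'a' @ 3: {3,5,6,9}  ✓accept
'a' @ 4: {7,8}
'a' @ 5: {3,5,6,9}  ✓accept
'c' @ 6: {7,8}
'a' @ 7: {3,5,6,9}  ✓accept
after full input: {3,5,6,9}  (accept=3 in)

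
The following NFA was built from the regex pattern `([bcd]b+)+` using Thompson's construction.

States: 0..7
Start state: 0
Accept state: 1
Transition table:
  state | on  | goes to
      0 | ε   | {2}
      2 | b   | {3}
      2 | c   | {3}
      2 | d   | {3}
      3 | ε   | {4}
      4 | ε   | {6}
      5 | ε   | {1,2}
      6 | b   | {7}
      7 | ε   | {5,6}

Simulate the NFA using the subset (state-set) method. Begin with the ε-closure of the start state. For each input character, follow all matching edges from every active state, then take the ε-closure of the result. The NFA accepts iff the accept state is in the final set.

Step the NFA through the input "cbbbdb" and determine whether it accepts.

start: ε-closure({0}) = {0,2}
'c' @ 1: {3,4,6}
'b' @ 2: {1,2,5,6,7}  ✓accept
'b' @ 3: {1,2,3,4,5,6,7}  ✓accept
'b' @ 4: {1,2,3,4,5,6,7}  ✓accept
'd' @ 5: {3,4,6}
'b' @ 6: {1,2,5,6,7}  ✓accept
after full input: {1,2,5,6,7}  (accept=1 in)

Answer: ACCEPT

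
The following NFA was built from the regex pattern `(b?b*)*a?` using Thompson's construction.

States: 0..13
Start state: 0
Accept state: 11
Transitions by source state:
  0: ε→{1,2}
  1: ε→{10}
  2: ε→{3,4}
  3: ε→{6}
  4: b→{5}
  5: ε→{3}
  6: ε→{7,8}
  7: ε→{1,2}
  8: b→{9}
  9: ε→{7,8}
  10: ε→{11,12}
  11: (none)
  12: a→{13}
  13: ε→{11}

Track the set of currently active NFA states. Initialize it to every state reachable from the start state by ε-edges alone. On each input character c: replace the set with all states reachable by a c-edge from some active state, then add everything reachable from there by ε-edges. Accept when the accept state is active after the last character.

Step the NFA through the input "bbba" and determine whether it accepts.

initial (ε-close {0}): {0,1,2,3,4,6,7,8,10,11,12}
'b' @ 1: {1,2,3,4,5,6,7,8,9,10,11,12}  [accepting]
'b' @ 2: {1,2,3,4,5,6,7,8,9,10,11,12}  [accepting]
'b' @ 3: {1,2,3,4,5,6,7,8,9,10,11,12}  [accepting]
'a' @ 4: {11,13}  [accepting]
final: {11,13}; accept 11 in set

Answer: ACCEPT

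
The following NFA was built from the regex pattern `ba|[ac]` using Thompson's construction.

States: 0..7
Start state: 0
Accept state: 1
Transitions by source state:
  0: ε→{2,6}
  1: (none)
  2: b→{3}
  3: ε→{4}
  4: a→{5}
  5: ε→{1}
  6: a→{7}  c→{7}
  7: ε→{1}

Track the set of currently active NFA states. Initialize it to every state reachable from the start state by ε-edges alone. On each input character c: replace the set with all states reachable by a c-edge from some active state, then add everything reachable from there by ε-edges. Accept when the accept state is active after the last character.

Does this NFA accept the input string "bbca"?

Answer: REJECT

Steps:
S₀ = ε-closure({0}) = {0,2,6}
'b' @ 1: {3,4}
'b' @ 2: {}  — state set empty
rest 'ca' ignored (set empty)
final: {}; accept 1 not in set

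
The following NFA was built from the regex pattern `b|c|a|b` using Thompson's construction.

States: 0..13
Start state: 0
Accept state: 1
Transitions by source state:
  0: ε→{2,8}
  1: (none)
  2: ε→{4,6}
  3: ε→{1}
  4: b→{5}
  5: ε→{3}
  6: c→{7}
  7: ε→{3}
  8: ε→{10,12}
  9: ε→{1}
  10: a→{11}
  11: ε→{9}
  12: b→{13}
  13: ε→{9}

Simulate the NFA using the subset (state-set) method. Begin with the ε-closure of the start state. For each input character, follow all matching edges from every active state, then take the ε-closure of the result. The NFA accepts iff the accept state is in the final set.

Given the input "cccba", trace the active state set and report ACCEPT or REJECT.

start: ε-closure({0}) = {0,2,4,6,8,10,12}
'c' @ 1: {1,3,7}  ✓accept
'c' @ 2: {}  — dead — no transitions
rest 'cba' ignored (set empty)
after full input: {}  (accept=1 not in)

Answer: REJECT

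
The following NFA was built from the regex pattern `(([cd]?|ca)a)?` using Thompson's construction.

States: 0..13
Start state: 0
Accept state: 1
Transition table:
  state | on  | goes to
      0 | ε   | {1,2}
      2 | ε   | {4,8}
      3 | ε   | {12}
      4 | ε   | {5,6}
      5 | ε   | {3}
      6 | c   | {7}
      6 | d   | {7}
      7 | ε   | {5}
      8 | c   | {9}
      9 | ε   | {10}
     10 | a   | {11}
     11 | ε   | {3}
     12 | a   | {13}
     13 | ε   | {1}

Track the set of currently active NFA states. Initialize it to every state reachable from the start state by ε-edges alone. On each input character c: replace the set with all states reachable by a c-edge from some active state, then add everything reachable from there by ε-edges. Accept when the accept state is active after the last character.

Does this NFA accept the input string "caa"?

Answer: ACCEPT

Trace:
start: ε-closure({0}) = {0,1,2,3,4,5,6,8,12}
'c' @ 1: {3,5,7,9,10,12}
'a' @ 2: {1,3,11,12,13}  (accept∈set)
'a' @ 3: {1,13}  (accept∈set)
final: {1,13}; accept 1 in set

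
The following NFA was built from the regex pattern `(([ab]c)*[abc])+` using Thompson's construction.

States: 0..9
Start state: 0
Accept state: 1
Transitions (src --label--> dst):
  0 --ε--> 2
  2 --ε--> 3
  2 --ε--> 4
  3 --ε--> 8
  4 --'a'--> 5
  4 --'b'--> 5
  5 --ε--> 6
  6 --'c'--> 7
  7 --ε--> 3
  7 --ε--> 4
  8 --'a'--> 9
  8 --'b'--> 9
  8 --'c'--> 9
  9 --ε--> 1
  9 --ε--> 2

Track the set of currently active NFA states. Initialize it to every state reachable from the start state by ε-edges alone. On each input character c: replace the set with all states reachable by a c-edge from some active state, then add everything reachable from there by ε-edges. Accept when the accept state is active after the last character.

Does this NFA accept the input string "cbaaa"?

Answer: ACCEPT

Steps:
initial (ε-close {0}): {0,2,3,4,8}
'c' @ 1: {1,2,3,4,8,9}  (accept∈set)
'b' @ 2: {1,2,3,4,5,6,8,9}  (accept∈set)
'a' @ 3: {1,2,3,4,5,6,8,9}  (accept∈set)
'a' @ 4: {1,2,3,4,5,6,8,9}  (accept∈set)
'a' @ 5: {1,2,3,4,5,6,8,9}  (accept∈set)
end set {1,2,3,4,5,6,8,9} — state 1 in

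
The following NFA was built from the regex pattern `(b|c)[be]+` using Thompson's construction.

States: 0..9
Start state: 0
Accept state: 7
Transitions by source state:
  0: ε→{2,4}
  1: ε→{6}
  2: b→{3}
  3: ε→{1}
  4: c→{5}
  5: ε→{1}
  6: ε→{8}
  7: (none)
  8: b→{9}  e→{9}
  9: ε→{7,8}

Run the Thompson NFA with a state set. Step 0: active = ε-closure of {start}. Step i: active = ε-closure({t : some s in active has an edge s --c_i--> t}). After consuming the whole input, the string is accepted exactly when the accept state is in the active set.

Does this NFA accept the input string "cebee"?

Answer: ACCEPT

Derivation:
initial (ε-close {0}): {0,2,4}
'c' @ 1: {1,5,6,8}
'e' @ 2: {7,8,9}  (accept∈set)
'b' @ 3: {7,8,9}  (accept∈set)
'e' @ 4: {7,8,9}  (accept∈set)
'e' @ 5: {7,8,9}  (accept∈set)
after full input: {7,8,9}  (accept=7 in)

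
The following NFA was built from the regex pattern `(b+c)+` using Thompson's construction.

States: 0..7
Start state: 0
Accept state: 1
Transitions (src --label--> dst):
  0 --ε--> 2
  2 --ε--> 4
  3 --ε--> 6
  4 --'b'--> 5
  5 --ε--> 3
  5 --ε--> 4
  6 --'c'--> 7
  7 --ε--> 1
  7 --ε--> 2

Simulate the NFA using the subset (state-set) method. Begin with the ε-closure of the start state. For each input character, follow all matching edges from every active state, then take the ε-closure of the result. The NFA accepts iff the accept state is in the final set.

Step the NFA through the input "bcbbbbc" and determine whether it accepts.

initial (ε-close {0}): {0,2,4}
'b' @ 1: {3,4,5,6}
'c' @ 2: {1,2,4,7}  ✓accept
'b' @ 3: {3,4,5,6}
'b' @ 4: {3,4,5,6}
'b' @ 5: {3,4,5,6}
'b' @ 6: {3,4,5,6}
'c' @ 7: {1,2,4,7}  ✓accept
end set {1,2,4,7} — state 1 in

Answer: ACCEPT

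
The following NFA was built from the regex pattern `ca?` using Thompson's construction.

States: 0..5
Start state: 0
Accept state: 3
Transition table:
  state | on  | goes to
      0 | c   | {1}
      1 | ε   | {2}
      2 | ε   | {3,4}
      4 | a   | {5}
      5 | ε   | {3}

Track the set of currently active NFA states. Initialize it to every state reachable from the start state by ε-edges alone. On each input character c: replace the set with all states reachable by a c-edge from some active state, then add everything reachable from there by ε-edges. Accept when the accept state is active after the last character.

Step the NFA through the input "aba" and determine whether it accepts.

Answer: REJECT

Trace:
start: ε-closure({0}) = {0}
'a' @ 1: {}  — dead — no transitions
rest 'ba' ignored (set empty)
after full input: {}  (accept=3 not in)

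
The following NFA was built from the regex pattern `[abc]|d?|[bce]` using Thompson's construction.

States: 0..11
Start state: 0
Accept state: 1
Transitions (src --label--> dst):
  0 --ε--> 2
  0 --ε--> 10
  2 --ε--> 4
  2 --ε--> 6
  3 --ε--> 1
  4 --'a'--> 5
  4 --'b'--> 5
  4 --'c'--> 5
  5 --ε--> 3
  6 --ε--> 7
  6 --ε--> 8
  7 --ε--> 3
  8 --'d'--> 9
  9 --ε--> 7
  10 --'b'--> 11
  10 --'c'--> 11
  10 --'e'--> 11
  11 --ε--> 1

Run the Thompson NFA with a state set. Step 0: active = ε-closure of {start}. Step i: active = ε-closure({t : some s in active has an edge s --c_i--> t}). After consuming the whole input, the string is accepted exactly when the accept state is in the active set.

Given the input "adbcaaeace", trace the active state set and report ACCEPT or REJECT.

Answer: REJECT

Trace:
start: ε-closure({0}) = {0,1,2,3,4,6,7,8,10}
'a' @ 1: {1,3,5}  [accepting]
'd' @ 2: {}  — dead — no transitions
rest 'bcaaeace' ignored (set empty)
after full input: {}  (accept=1 not in)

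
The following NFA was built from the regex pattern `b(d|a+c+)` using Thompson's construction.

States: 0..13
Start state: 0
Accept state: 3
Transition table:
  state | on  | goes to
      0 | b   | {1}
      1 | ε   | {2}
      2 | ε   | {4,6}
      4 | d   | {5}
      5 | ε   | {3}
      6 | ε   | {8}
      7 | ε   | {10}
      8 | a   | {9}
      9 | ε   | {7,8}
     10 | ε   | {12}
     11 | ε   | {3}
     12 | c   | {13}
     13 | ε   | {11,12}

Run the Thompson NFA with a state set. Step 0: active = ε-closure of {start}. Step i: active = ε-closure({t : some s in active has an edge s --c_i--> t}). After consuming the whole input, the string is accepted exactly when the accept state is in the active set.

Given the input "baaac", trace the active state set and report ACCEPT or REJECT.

Answer: ACCEPT

Steps:
S₀ = ε-closure({0}) = {0}
'b' @ 1: {1,2,4,6,8}
'a' @ 2: {7,8,9,10,12}
'a' @ 3: {7,8,9,10,12}
'a' @ 4: {7,8,9,10,12}
'c' @ 5: {3,11,12,13}  [accepting]
final: {3,11,12,13}; accept 3 in set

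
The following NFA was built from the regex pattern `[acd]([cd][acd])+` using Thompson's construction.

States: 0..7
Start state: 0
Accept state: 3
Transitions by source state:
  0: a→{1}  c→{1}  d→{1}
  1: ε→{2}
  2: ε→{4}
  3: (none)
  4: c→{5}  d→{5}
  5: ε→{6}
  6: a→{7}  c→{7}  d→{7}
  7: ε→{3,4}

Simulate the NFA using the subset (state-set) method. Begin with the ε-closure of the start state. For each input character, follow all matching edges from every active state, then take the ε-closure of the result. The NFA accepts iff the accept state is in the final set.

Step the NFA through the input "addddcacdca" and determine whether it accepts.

S₀ = ε-closure({0}) = {0}
'a' @ 1: {1,2,4}
'd' @ 2: {5,6}
'd' @ 3: {3,4,7}  [accepting]
'd' @ 4: {5,6}
'd' @ 5: {3,4,7}  [accepting]
'c' @ 6: {5,6}
'a' @ 7: {3,4,7}  [accepting]
'c' @ 8: {5,6}
'd' @ 9: {3,4,7}  [accepting]
'c' @ 10: {5,6}
'a' @ 11: {3,4,7}  [accepting]
end set {3,4,7} — state 3 in

Answer: ACCEPT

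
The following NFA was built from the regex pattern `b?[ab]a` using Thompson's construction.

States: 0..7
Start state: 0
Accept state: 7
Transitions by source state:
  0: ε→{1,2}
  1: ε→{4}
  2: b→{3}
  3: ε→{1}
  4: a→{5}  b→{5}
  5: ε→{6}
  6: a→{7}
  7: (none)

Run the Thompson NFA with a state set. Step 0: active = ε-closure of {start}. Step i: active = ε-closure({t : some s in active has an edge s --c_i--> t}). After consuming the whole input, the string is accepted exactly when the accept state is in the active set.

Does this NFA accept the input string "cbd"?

Answer: REJECT

Derivation:
S₀ = ε-closure({0}) = {0,1,2,4}
'c' @ 1: {}  — state set empty
rest 'bd' ignored (set empty)
end set {} — state 7 not in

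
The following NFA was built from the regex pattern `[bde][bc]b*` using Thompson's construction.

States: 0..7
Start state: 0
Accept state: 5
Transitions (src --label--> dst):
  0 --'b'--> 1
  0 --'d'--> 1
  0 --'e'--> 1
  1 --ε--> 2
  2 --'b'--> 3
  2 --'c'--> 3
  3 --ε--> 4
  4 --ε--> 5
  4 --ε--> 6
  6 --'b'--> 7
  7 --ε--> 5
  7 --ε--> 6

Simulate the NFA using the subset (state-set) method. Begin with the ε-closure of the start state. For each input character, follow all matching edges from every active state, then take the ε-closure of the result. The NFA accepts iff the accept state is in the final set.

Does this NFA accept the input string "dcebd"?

start: ε-closure({0}) = {0}
'd' @ 1: {1,2}
'c' @ 2: {3,4,5,6}  ✓accept
'e' @ 3: {}  — no active states
rest 'bd' ignored (set empty)
final: {}; accept 5 not in set

Answer: REJECT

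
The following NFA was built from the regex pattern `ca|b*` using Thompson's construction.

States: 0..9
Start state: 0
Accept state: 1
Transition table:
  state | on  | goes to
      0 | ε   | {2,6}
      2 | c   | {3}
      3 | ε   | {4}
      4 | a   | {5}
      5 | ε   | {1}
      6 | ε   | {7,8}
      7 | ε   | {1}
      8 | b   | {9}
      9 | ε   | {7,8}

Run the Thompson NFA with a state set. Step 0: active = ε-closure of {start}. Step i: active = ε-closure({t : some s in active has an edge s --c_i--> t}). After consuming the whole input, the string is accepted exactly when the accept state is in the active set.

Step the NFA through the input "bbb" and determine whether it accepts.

Answer: ACCEPT

Trace:
S₀ = ε-closure({0}) = {0,1,2,6,7,8}
'b' @ 1: {1,7,8,9}  (accept∈set)
'b' @ 2: {1,7,8,9}  (accept∈set)
'b' @ 3: {1,7,8,9}  (accept∈set)
final: {1,7,8,9}; accept 1 in set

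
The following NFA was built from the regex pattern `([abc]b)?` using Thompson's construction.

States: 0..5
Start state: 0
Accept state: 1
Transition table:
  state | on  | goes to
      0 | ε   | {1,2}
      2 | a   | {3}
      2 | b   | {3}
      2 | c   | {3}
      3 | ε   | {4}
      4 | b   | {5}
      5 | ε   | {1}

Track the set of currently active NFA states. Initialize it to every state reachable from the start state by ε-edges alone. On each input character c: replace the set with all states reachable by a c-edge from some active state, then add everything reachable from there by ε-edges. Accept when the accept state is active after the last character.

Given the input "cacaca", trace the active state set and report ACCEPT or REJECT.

initial (ε-close {0}): {0,1,2}
'c' @ 1: {3,4}
'a' @ 2: {}  — dead — no transitions
rest 'caca' ignored (set empty)
final: {}; accept 1 not in set

Answer: REJECT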